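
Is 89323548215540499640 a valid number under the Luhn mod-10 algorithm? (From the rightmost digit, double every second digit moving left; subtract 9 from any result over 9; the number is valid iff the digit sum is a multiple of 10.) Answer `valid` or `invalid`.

valid

From the right, keep odd positions and double even positions (subtract 9 from any doubled value over 9):
  doubled (positions 2,4,...): 8 9 8 8 1 4 8 6 6 7 → sum 65
  kept (positions 1,3,...): 0 6 9 0 5 1 8 5 2 9 → sum 45
Total = 110.
110 mod 10 = 0, so the number is valid.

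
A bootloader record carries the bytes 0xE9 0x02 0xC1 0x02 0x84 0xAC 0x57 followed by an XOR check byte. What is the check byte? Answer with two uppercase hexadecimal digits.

57

XOR the bytes together:
  start with 0xE9
  0xE9 ⊕ 0x02 = 0xEB
  0xEB ⊕ 0xC1 = 0x2A
  0x2A ⊕ 0x02 = 0x28
  0x28 ⊕ 0x84 = 0xAC
  0xAC ⊕ 0xAC = 0x00
  0x00 ⊕ 0x57 = 0x57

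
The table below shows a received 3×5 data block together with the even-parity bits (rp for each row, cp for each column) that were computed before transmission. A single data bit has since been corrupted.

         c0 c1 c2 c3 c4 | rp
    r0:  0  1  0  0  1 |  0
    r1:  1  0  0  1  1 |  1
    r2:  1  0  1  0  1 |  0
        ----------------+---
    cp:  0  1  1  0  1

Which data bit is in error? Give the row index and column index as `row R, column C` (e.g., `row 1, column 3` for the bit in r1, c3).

Recompute each row's even parity and compare to rp:
  r0: data parity 0, sent rp 0 → ok
  r1: data parity 1, sent rp 1 → ok
  r2: data parity 1, sent rp 0 → mismatch
Recompute each column's even parity and compare to cp:
  c0: data parity 0, sent cp 0 → ok
  c1: data parity 1, sent cp 1 → ok
  c2: data parity 1, sent cp 1 → ok
  c3: data parity 1, sent cp 0 → mismatch
  c4: data parity 1, sent cp 1 → ok
Exactly one row (r2) and one column (c3) fail → the flipped bit is at their intersection.

row 2, column 3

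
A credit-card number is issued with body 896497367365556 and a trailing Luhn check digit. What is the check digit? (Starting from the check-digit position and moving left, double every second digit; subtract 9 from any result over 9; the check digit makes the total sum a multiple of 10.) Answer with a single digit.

Partial digits right→left: 6 5 5 5 6 3 7 6 3 7 9 4 6 9 8
Double every second digit counting from the check-digit position (so the 1st, 3rd, 5th, ... of the partial from the right).
  doubled (with −9 where >9): 3 1 3 5 6 9 3 7 → sum 37
  kept as-is: 5 5 3 6 7 4 9 → sum 39
Total = 37 + 39 = 76.
Check digit = (10 − (76 mod 10)) mod 10 = 4.

4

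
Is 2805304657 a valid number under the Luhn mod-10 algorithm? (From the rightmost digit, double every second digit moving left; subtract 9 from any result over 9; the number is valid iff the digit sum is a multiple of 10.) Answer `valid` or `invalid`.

From the right, keep odd positions and double even positions (subtract 9 from any doubled value over 9):
  doubled (positions 2,4,...): 1 8 6 0 4 → sum 19
  kept (positions 1,3,...): 7 6 0 5 8 → sum 26
Total = 45.
45 mod 10 = 5, so the number is invalid.

invalid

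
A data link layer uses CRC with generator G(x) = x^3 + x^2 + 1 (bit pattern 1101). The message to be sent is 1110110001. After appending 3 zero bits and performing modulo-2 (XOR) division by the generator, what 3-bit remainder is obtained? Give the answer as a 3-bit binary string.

Append 3 zeros: 1110110001000. Divide by 1101 (XOR where the leading bit is 1):
  pos 0: 1110 XOR 1101 = 0011
  pos 2: 1111 XOR 1101 = 0010
  pos 4: 1000 XOR 1101 = 0101
  pos 5: 1010 XOR 1101 = 0111
  pos 6: 1111 XOR 1101 = 0010
  pos 8: 1000 XOR 1101 = 0101
  pos 9: 1010 XOR 1101 = 0111
Remainder (last 3 bits) = 111. This is the CRC / FCS.

111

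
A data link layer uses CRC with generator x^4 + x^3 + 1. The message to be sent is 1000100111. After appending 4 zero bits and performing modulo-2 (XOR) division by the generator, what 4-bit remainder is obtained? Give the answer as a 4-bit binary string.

Append 4 zeros: 10001001110000. Divide by 11001 (XOR where the leading bit is 1):
  pos 0: 10001 XOR 11001 = 01000
  pos 1: 10000 XOR 11001 = 01001
  pos 2: 10010 XOR 11001 = 01011
  pos 3: 10111 XOR 11001 = 01110
  pos 4: 11101 XOR 11001 = 00100
  pos 6: 10010 XOR 11001 = 01011
  pos 7: 10110 XOR 11001 = 01111
  pos 8: 11110 XOR 11001 = 00111
Remainder (last 4 bits) = 1110. This is the CRC / FCS.

1110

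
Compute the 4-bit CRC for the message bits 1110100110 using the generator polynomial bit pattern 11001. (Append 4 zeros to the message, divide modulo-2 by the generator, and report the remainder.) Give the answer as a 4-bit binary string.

1001

Append 4 zeros: 11101001100000. Divide by 11001 (XOR where the leading bit is 1):
  pos 0: 11101 XOR 11001 = 00100
  pos 2: 10000 XOR 11001 = 01001
  pos 3: 10011 XOR 11001 = 01010
  pos 4: 10101 XOR 11001 = 01100
  pos 5: 11000 XOR 11001 = 00001
  pos 9: 10000 XOR 11001 = 01001
Remainder (last 4 bits) = 1001. This is the CRC / FCS.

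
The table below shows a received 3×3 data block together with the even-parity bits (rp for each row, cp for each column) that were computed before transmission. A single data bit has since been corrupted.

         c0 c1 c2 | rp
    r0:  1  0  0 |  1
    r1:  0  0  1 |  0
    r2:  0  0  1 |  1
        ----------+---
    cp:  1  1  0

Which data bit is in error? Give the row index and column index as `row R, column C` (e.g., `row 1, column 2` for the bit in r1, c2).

row 1, column 1

Recompute each row's even parity and compare to rp:
  r0: data parity 1, sent rp 1 → ok
  r1: data parity 1, sent rp 0 → mismatch
  r2: data parity 1, sent rp 1 → ok
Recompute each column's even parity and compare to cp:
  c0: data parity 1, sent cp 1 → ok
  c1: data parity 0, sent cp 1 → mismatch
  c2: data parity 0, sent cp 0 → ok
Exactly one row (r1) and one column (c1) fail → the flipped bit is at their intersection.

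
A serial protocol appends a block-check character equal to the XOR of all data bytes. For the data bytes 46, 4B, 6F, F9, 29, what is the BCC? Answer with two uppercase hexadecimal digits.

XOR the bytes together:
  start with 0x46
  0x46 ⊕ 0x4B = 0x0D
  0x0D ⊕ 0x6F = 0x62
  0x62 ⊕ 0xF9 = 0x9B
  0x9B ⊕ 0x29 = 0xB2

B2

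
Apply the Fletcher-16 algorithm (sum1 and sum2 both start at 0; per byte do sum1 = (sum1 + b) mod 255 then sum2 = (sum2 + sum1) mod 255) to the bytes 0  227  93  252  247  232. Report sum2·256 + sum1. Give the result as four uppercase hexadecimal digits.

Running sums (mod 255):
  after byte 0 (0): sum1=0, sum2=0
  after byte 1 (227): sum1=227, sum2=227
  after byte 2 (93): sum1=65, sum2=37
  after byte 3 (252): sum1=62, sum2=99
  after byte 4 (247): sum1=54, sum2=153
  after byte 5 (232): sum1=31, sum2=184
Checksum = sum2·256 + sum1 = 184·256 + 31 = 47135 = 0xB81F.

B81F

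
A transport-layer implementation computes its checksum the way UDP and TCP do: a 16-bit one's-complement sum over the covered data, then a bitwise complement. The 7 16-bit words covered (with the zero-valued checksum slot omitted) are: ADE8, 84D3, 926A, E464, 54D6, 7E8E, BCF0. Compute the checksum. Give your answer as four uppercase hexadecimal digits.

C61E

One's-complement addition (fold any carry out of bit 15 back into bit 0):
  0xADE8 + 0x84D3 = 0x132BB → wrap carry → 0x32BC
  0x32BC + 0x926A = 0x0C526
  0xC526 + 0xE464 = 0x1A98A → wrap carry → 0xA98B
  0xA98B + 0x54D6 = 0x0FE61
  0xFE61 + 0x7E8E = 0x17CEF → wrap carry → 0x7CF0
  0x7CF0 + 0xBCF0 = 0x139E0 → wrap carry → 0x39E1
One's-complement sum = 0x39E1.
Checksum = ~0x39E1 & 0xFFFF = 0xC61E.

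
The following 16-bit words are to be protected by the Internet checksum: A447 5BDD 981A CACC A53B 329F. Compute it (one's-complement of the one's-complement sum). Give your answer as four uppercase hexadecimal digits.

One's-complement addition (fold any carry out of bit 15 back into bit 0):
  0xA447 + 0x5BDD = 0x10024 → wrap carry → 0x0025
  0x0025 + 0x981A = 0x0983F
  0x983F + 0xCACC = 0x1630B → wrap carry → 0x630C
  0x630C + 0xA53B = 0x10847 → wrap carry → 0x0848
  0x0848 + 0x329F = 0x03AE7
One's-complement sum = 0x3AE7.
Checksum = ~0x3AE7 & 0xFFFF = 0xC518.

C518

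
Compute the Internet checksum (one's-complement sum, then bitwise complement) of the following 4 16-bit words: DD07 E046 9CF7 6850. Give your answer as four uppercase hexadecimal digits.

One's-complement addition (fold any carry out of bit 15 back into bit 0):
  0xDD07 + 0xE046 = 0x1BD4D → wrap carry → 0xBD4E
  0xBD4E + 0x9CF7 = 0x15A45 → wrap carry → 0x5A46
  0x5A46 + 0x6850 = 0x0C296
One's-complement sum = 0xC296.
Checksum = ~0xC296 & 0xFFFF = 0x3D69.

3D69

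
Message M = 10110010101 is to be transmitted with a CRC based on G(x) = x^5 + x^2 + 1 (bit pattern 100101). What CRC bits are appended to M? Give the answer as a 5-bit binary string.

Append 5 zeros: 1011001010100000. Divide by 100101 (XOR where the leading bit is 1):
  pos 0: 101100 XOR 100101 = 001001
  pos 2: 100110 XOR 100101 = 000011
  pos 6: 111010 XOR 100101 = 011111
  pos 7: 111110 XOR 100101 = 011011
  pos 8: 110110 XOR 100101 = 010011
  pos 9: 100110 XOR 100101 = 000011
Remainder (last 5 bits) = 00110. This is the CRC / FCS.

00110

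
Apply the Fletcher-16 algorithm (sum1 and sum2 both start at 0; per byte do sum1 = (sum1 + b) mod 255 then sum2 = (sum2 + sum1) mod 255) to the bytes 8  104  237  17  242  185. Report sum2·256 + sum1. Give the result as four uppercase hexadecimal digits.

Running sums (mod 255):
  after byte 0 (8): sum1=8, sum2=8
  after byte 1 (104): sum1=112, sum2=120
  after byte 2 (237): sum1=94, sum2=214
  after byte 3 (17): sum1=111, sum2=70
  after byte 4 (242): sum1=98, sum2=168
  after byte 5 (185): sum1=28, sum2=196
Checksum = sum2·256 + sum1 = 196·256 + 28 = 50204 = 0xC41C.

C41C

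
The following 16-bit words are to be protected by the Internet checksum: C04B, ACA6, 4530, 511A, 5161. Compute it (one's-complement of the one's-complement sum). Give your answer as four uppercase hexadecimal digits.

One's-complement addition (fold any carry out of bit 15 back into bit 0):
  0xC04B + 0xACA6 = 0x16CF1 → wrap carry → 0x6CF2
  0x6CF2 + 0x4530 = 0x0B222
  0xB222 + 0x511A = 0x1033C → wrap carry → 0x033D
  0x033D + 0x5161 = 0x0549E
One's-complement sum = 0x549E.
Checksum = ~0x549E & 0xFFFF = 0xAB61.

AB61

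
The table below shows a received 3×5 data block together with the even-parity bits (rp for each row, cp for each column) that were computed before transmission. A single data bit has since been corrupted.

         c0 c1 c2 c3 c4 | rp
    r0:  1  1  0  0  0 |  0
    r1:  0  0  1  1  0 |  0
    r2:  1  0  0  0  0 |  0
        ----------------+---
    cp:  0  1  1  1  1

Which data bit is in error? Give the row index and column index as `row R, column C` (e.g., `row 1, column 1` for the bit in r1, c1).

row 2, column 4

Recompute each row's even parity and compare to rp:
  r0: data parity 0, sent rp 0 → ok
  r1: data parity 0, sent rp 0 → ok
  r2: data parity 1, sent rp 0 → mismatch
Recompute each column's even parity and compare to cp:
  c0: data parity 0, sent cp 0 → ok
  c1: data parity 1, sent cp 1 → ok
  c2: data parity 1, sent cp 1 → ok
  c3: data parity 1, sent cp 1 → ok
  c4: data parity 0, sent cp 1 → mismatch
Exactly one row (r2) and one column (c4) fail → the flipped bit is at their intersection.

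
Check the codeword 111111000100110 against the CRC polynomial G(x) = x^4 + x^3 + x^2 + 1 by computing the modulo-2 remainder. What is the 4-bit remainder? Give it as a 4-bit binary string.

Modulo-2 division of 111111000100110 by 11101:
  pos 0: 11111 XOR 11101 = 00010
  pos 3: 10100 XOR 11101 = 01001
  pos 4: 10010 XOR 11101 = 01111
  pos 5: 11111 XOR 11101 = 00010
  pos 8: 10001 XOR 11101 = 01100
  pos 9: 11001 XOR 11101 = 00100
Remainder = 1000 (nonzero — an error is detected).

1000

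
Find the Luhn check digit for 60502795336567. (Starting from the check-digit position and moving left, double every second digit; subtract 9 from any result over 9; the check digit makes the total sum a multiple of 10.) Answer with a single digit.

Partial digits right→left: 7 6 5 6 3 3 5 9 7 2 0 5 0 6
Double every second digit counting from the check-digit position (so the 1st, 3rd, 5th, ... of the partial from the right).
  doubled (with −9 where >9): 5 1 6 1 5 0 0 → sum 18
  kept as-is: 6 6 3 9 2 5 6 → sum 37
Total = 18 + 37 = 55.
Check digit = (10 − (55 mod 10)) mod 10 = 5.

5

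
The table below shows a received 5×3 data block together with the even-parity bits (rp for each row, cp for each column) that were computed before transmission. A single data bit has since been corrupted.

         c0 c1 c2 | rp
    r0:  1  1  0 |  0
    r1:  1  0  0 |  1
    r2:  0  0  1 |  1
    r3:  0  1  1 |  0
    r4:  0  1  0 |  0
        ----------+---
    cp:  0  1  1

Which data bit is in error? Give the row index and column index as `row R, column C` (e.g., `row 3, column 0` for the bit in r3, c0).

Recompute each row's even parity and compare to rp:
  r0: data parity 0, sent rp 0 → ok
  r1: data parity 1, sent rp 1 → ok
  r2: data parity 1, sent rp 1 → ok
  r3: data parity 0, sent rp 0 → ok
  r4: data parity 1, sent rp 0 → mismatch
Recompute each column's even parity and compare to cp:
  c0: data parity 0, sent cp 0 → ok
  c1: data parity 1, sent cp 1 → ok
  c2: data parity 0, sent cp 1 → mismatch
Exactly one row (r4) and one column (c2) fail → the flipped bit is at their intersection.

row 4, column 2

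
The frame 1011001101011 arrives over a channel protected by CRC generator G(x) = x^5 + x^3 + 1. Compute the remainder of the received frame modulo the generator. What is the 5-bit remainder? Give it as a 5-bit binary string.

Modulo-2 division of 1011001101011 by 101001:
  pos 0: 101100 XOR 101001 = 000101
  pos 3: 101110 XOR 101001 = 000111
  pos 6: 111101 XOR 101001 = 010100
  pos 7: 101001 XOR 101001 = 000000
Remainder = 00000 (zero — the frame passes the CRC check).

00000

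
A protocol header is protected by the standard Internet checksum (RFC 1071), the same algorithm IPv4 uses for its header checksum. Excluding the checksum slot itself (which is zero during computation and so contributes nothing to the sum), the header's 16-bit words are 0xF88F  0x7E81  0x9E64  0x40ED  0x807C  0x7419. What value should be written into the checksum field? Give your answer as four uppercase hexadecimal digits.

One's-complement addition (fold any carry out of bit 15 back into bit 0):
  0xF88F + 0x7E81 = 0x17710 → wrap carry → 0x7711
  0x7711 + 0x9E64 = 0x11575 → wrap carry → 0x1576
  0x1576 + 0x40ED = 0x05663
  0x5663 + 0x807C = 0x0D6DF
  0xD6DF + 0x7419 = 0x14AF8 → wrap carry → 0x4AF9
One's-complement sum = 0x4AF9.
Checksum = ~0x4AF9 & 0xFFFF = 0xB506.

B506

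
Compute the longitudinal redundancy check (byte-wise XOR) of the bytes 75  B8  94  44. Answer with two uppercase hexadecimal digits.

XOR the bytes together:
  start with 0x75
  0x75 ⊕ 0xB8 = 0xCD
  0xCD ⊕ 0x94 = 0x59
  0x59 ⊕ 0x44 = 0x1D

1D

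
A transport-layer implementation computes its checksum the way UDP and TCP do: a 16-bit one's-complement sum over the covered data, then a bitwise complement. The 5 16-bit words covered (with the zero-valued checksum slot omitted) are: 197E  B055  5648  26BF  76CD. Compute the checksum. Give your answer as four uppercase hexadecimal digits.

One's-complement addition (fold any carry out of bit 15 back into bit 0):
  0x197E + 0xB055 = 0x0C9D3
  0xC9D3 + 0x5648 = 0x1201B → wrap carry → 0x201C
  0x201C + 0x26BF = 0x046DB
  0x46DB + 0x76CD = 0x0BDA8
One's-complement sum = 0xBDA8.
Checksum = ~0xBDA8 & 0xFFFF = 0x4257.

4257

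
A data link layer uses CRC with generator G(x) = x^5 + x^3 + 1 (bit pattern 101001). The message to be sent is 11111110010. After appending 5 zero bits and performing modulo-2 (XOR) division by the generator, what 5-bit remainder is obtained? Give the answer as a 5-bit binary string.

Append 5 zeros: 1111111001000000. Divide by 101001 (XOR where the leading bit is 1):
  pos 0: 111111 XOR 101001 = 010110
  pos 1: 101101 XOR 101001 = 000100
  pos 4: 100001 XOR 101001 = 001000
  pos 6: 100000 XOR 101001 = 001001
  pos 8: 100100 XOR 101001 = 001101
  pos 10: 110100 XOR 101001 = 011101
Remainder (last 5 bits) = 11101. This is the CRC / FCS.

11101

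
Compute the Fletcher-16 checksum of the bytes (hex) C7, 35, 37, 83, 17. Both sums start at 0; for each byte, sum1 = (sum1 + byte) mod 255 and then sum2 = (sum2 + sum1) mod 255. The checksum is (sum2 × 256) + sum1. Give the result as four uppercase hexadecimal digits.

7FCE

Running sums (mod 255):
  after byte 0 (C7): sum1=199, sum2=199
  after byte 1 (35): sum1=252, sum2=196
  after byte 2 (37): sum1=52, sum2=248
  after byte 3 (83): sum1=183, sum2=176
  after byte 4 (17): sum1=206, sum2=127
Checksum = sum2·256 + sum1 = 127·256 + 206 = 32718 = 0x7FCE.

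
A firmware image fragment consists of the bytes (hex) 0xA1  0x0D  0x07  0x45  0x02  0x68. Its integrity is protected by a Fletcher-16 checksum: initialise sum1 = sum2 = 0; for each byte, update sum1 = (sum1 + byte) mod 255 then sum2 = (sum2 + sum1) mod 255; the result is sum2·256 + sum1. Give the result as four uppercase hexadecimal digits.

Running sums (mod 255):
  after byte 0 (0xA1): sum1=161, sum2=161
  after byte 1 (0x0D): sum1=174, sum2=80
  after byte 2 (0x07): sum1=181, sum2=6
  after byte 3 (0x45): sum1=250, sum2=1
  after byte 4 (0x02): sum1=252, sum2=253
  after byte 5 (0x68): sum1=101, sum2=99
Checksum = sum2·256 + sum1 = 99·256 + 101 = 25445 = 0x6365.

6365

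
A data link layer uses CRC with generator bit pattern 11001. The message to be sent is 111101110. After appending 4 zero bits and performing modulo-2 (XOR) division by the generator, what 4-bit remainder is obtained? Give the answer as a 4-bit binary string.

0010

Append 4 zeros: 1111011100000. Divide by 11001 (XOR where the leading bit is 1):
  pos 0: 11110 XOR 11001 = 00111
  pos 2: 11111 XOR 11001 = 00110
  pos 4: 11010 XOR 11001 = 00011
  pos 7: 11000 XOR 11001 = 00001
Remainder (last 4 bits) = 0010. This is the CRC / FCS.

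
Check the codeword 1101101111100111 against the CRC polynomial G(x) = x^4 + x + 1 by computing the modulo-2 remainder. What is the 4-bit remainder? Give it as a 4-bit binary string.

Modulo-2 division of 1101101111100111 by 10011:
  pos 0: 11011 XOR 10011 = 01000
  pos 1: 10000 XOR 10011 = 00011
  pos 4: 11111 XOR 10011 = 01100
  pos 5: 11001 XOR 10011 = 01010
  pos 6: 10101 XOR 10011 = 00110
  pos 8: 11000 XOR 10011 = 01011
  pos 9: 10111 XOR 10011 = 00100
  pos 11: 10011 XOR 10011 = 00000
Remainder = 0000 (zero — the frame passes the CRC check).

0000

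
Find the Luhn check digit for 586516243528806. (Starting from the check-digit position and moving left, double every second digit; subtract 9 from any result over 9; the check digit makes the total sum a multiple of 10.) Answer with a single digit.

Partial digits right→left: 6 0 8 8 2 5 3 4 2 6 1 5 6 8 5
Double every second digit counting from the check-digit position (so the 1st, 3rd, 5th, ... of the partial from the right).
  doubled (with −9 where >9): 3 7 4 6 4 2 3 1 → sum 30
  kept as-is: 0 8 5 4 6 5 8 → sum 36
Total = 30 + 36 = 66.
Check digit = (10 − (66 mod 10)) mod 10 = 4.

4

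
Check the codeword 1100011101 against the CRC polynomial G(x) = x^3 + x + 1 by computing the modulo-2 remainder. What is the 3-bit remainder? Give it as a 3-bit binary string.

110

Modulo-2 division of 1100011101 by 1011:
  pos 0: 1100 XOR 1011 = 0111
  pos 1: 1110 XOR 1011 = 0101
  pos 2: 1011 XOR 1011 = 0000
  pos 6: 1101 XOR 1011 = 0110
Remainder = 110 (nonzero — an error is detected).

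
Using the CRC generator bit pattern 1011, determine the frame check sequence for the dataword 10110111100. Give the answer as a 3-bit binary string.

001

Append 3 zeros: 10110111100000. Divide by 1011 (XOR where the leading bit is 1):
  pos 0: 1011 XOR 1011 = 0000
  pos 5: 1111 XOR 1011 = 0100
  pos 6: 1000 XOR 1011 = 0011
  pos 8: 1100 XOR 1011 = 0111
  pos 9: 1110 XOR 1011 = 0101
  pos 10: 1010 XOR 1011 = 0001
Remainder (last 3 bits) = 001. This is the CRC / FCS.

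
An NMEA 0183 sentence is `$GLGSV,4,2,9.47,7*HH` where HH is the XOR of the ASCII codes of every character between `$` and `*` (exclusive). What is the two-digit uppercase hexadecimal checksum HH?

XOR the ASCII codes of the payload characters:
  'G' = 0x47 → acc = 0x47
  'L' = 0x4C → acc = 0x0B
  'G' = 0x47 → acc = 0x4C
  'S' = 0x53 → acc = 0x1F
  'V' = 0x56 → acc = 0x49
  ',' = 0x2C → acc = 0x65
  '4' = 0x34 → acc = 0x51
  ',' = 0x2C → acc = 0x7D
  '2' = 0x32 → acc = 0x4F
  ',' = 0x2C → acc = 0x63
  '9' = 0x39 → acc = 0x5A
  '.' = 0x2E → acc = 0x74
  '4' = 0x34 → acc = 0x40
  '7' = 0x37 → acc = 0x77
  ',' = 0x2C → acc = 0x5B
  '7' = 0x37 → acc = 0x6C
Checksum = 0x6C.

6C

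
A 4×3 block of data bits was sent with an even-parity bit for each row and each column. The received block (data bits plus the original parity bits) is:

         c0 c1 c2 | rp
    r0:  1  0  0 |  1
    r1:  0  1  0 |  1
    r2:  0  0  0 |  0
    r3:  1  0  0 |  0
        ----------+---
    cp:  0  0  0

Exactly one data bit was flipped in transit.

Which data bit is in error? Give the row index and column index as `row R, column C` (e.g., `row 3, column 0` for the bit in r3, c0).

Recompute each row's even parity and compare to rp:
  r0: data parity 1, sent rp 1 → ok
  r1: data parity 1, sent rp 1 → ok
  r2: data parity 0, sent rp 0 → ok
  r3: data parity 1, sent rp 0 → mismatch
Recompute each column's even parity and compare to cp:
  c0: data parity 0, sent cp 0 → ok
  c1: data parity 1, sent cp 0 → mismatch
  c2: data parity 0, sent cp 0 → ok
Exactly one row (r3) and one column (c1) fail → the flipped bit is at their intersection.

row 3, column 1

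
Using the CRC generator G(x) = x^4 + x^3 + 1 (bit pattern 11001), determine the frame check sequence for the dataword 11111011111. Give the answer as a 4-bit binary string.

Append 4 zeros: 111110111110000. Divide by 11001 (XOR where the leading bit is 1):
  pos 0: 11111 XOR 11001 = 00110
  pos 2: 11001 XOR 11001 = 00000
  pos 7: 11110 XOR 11001 = 00111
  pos 9: 11100 XOR 11001 = 00101
Remainder (last 4 bits) = 1010. This is the CRC / FCS.

1010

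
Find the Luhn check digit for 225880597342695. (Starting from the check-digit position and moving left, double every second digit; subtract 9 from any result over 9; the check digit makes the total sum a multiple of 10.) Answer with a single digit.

Partial digits right→left: 5 9 6 2 4 3 7 9 5 0 8 8 5 2 2
Double every second digit counting from the check-digit position (so the 1st, 3rd, 5th, ... of the partial from the right).
  doubled (with −9 where >9): 1 3 8 5 1 7 1 4 → sum 30
  kept as-is: 9 2 3 9 0 8 2 → sum 33
Total = 30 + 33 = 63.
Check digit = (10 − (63 mod 10)) mod 10 = 7.

7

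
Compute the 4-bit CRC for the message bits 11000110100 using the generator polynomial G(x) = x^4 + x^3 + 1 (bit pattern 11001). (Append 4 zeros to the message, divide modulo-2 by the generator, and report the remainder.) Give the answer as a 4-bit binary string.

Append 4 zeros: 110001101000000. Divide by 11001 (XOR where the leading bit is 1):
  pos 0: 11000 XOR 11001 = 00001
  pos 4: 11101 XOR 11001 = 00100
  pos 6: 10000 XOR 11001 = 01001
  pos 7: 10010 XOR 11001 = 01011
  pos 8: 10110 XOR 11001 = 01111
  pos 9: 11110 XOR 11001 = 00111
Remainder (last 4 bits) = 1110. This is the CRC / FCS.

1110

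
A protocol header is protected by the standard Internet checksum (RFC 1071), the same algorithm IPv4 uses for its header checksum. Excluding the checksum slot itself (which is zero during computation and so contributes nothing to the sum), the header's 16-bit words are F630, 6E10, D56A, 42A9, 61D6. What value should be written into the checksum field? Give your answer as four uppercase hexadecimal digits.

One's-complement addition (fold any carry out of bit 15 back into bit 0):
  0xF630 + 0x6E10 = 0x16440 → wrap carry → 0x6441
  0x6441 + 0xD56A = 0x139AB → wrap carry → 0x39AC
  0x39AC + 0x42A9 = 0x07C55
  0x7C55 + 0x61D6 = 0x0DE2B
One's-complement sum = 0xDE2B.
Checksum = ~0xDE2B & 0xFFFF = 0x21D4.

21D4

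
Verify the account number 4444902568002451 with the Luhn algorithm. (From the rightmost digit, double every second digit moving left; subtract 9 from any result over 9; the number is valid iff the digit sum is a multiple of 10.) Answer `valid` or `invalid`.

From the right, keep odd positions and double even positions (subtract 9 from any doubled value over 9):
  doubled (positions 2,4,...): 1 4 0 3 4 9 8 8 → sum 37
  kept (positions 1,3,...): 1 4 0 8 5 0 4 4 → sum 26
Total = 63.
63 mod 10 = 3, so the number is invalid.

invalid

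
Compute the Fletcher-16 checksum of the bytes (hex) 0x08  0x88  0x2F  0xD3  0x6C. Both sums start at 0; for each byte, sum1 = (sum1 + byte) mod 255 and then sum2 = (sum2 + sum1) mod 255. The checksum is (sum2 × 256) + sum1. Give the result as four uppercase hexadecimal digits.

Running sums (mod 255):
  after byte 0 (0x08): sum1=8, sum2=8
  after byte 1 (0x88): sum1=144, sum2=152
  after byte 2 (0x2F): sum1=191, sum2=88
  after byte 3 (0xD3): sum1=147, sum2=235
  after byte 4 (0x6C): sum1=0, sum2=235
Checksum = sum2·256 + sum1 = 235·256 + 0 = 60160 = 0xEB00.

EB00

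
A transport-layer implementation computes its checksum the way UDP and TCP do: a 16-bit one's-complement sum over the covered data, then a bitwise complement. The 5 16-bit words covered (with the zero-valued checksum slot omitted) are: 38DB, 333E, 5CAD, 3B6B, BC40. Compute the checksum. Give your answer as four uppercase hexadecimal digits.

3F8D

One's-complement addition (fold any carry out of bit 15 back into bit 0):
  0x38DB + 0x333E = 0x06C19
  0x6C19 + 0x5CAD = 0x0C8C6
  0xC8C6 + 0x3B6B = 0x10431 → wrap carry → 0x0432
  0x0432 + 0xBC40 = 0x0C072
One's-complement sum = 0xC072.
Checksum = ~0xC072 & 0xFFFF = 0x3F8D.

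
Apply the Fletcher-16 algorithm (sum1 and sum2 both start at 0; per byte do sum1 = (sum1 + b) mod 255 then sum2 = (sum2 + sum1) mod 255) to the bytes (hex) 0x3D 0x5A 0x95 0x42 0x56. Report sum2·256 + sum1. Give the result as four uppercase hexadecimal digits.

37C5

Running sums (mod 255):
  after byte 0 (0x3D): sum1=61, sum2=61
  after byte 1 (0x5A): sum1=151, sum2=212
  after byte 2 (0x95): sum1=45, sum2=2
  after byte 3 (0x42): sum1=111, sum2=113
  after byte 4 (0x56): sum1=197, sum2=55
Checksum = sum2·256 + sum1 = 55·256 + 197 = 14277 = 0x37C5.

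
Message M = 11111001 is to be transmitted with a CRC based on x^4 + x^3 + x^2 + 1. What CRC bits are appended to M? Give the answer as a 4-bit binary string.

Append 4 zeros: 111110010000. Divide by 11101 (XOR where the leading bit is 1):
  pos 0: 11111 XOR 11101 = 00010
  pos 3: 10001 XOR 11101 = 01100
  pos 4: 11000 XOR 11101 = 00101
  pos 6: 10100 XOR 11101 = 01001
  pos 7: 10010 XOR 11101 = 01111
Remainder (last 4 bits) = 1111. This is the CRC / FCS.

1111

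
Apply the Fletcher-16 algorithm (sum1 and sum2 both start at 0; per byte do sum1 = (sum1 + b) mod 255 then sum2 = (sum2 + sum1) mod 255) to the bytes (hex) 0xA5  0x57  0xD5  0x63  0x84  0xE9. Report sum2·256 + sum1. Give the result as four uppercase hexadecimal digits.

0BA4

Running sums (mod 255):
  after byte 0 (0xA5): sum1=165, sum2=165
  after byte 1 (0x57): sum1=252, sum2=162
  after byte 2 (0xD5): sum1=210, sum2=117
  after byte 3 (0x63): sum1=54, sum2=171
  after byte 4 (0x84): sum1=186, sum2=102
  after byte 5 (0xE9): sum1=164, sum2=11
Checksum = sum2·256 + sum1 = 11·256 + 164 = 2980 = 0x0BA4.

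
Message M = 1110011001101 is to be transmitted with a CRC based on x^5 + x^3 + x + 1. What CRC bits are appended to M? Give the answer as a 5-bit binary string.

10010

Append 5 zeros: 111001100110100000. Divide by 101011 (XOR where the leading bit is 1):
  pos 0: 111001 XOR 101011 = 010010
  pos 1: 100101 XOR 101011 = 001110
  pos 3: 111000 XOR 101011 = 010011
  pos 4: 100111 XOR 101011 = 001100
  pos 6: 110010 XOR 101011 = 011001
  pos 7: 110011 XOR 101011 = 011000
  pos 8: 110000 XOR 101011 = 011011
  pos 9: 110110 XOR 101011 = 011101
  pos 10: 111010 XOR 101011 = 010001
  pos 11: 100010 XOR 101011 = 001001
Remainder (last 5 bits) = 10010. This is the CRC / FCS.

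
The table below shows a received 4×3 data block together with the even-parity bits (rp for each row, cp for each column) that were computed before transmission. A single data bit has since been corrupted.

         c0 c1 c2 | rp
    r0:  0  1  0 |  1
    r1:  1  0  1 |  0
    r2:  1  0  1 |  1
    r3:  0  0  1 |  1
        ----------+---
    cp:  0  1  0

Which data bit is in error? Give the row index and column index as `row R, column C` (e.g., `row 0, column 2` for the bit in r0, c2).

Recompute each row's even parity and compare to rp:
  r0: data parity 1, sent rp 1 → ok
  r1: data parity 0, sent rp 0 → ok
  r2: data parity 0, sent rp 1 → mismatch
  r3: data parity 1, sent rp 1 → ok
Recompute each column's even parity and compare to cp:
  c0: data parity 0, sent cp 0 → ok
  c1: data parity 1, sent cp 1 → ok
  c2: data parity 1, sent cp 0 → mismatch
Exactly one row (r2) and one column (c2) fail → the flipped bit is at their intersection.

row 2, column 2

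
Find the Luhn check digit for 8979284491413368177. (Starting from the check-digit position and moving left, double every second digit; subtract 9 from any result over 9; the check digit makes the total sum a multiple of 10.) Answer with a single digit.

Partial digits right→left: 7 7 1 8 6 3 3 1 4 1 9 4 4 8 2 9 7 9 8
Double every second digit counting from the check-digit position (so the 1st, 3rd, 5th, ... of the partial from the right).
  doubled (with −9 where >9): 5 2 3 6 8 9 8 4 5 7 → sum 57
  kept as-is: 7 8 3 1 1 4 8 9 9 → sum 50
Total = 57 + 50 = 107.
Check digit = (10 − (107 mod 10)) mod 10 = 3.

3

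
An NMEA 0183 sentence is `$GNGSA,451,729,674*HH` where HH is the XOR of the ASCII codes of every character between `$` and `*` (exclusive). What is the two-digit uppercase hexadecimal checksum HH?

XOR the ASCII codes of the payload characters:
  'G' = 0x47 → acc = 0x47
  'N' = 0x4E → acc = 0x09
  'G' = 0x47 → acc = 0x4E
  'S' = 0x53 → acc = 0x1D
  'A' = 0x41 → acc = 0x5C
  ',' = 0x2C → acc = 0x70
  '4' = 0x34 → acc = 0x44
  '5' = 0x35 → acc = 0x71
  '1' = 0x31 → acc = 0x40
  ',' = 0x2C → acc = 0x6C
  '7' = 0x37 → acc = 0x5B
  '2' = 0x32 → acc = 0x69
  '9' = 0x39 → acc = 0x50
  ',' = 0x2C → acc = 0x7C
  '6' = 0x36 → acc = 0x4A
  '7' = 0x37 → acc = 0x7D
  '4' = 0x34 → acc = 0x49
Checksum = 0x49.

49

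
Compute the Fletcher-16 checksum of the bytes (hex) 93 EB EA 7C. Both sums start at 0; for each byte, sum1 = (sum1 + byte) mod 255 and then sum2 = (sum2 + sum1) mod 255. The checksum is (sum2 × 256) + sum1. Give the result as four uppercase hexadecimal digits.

Running sums (mod 255):
  after byte 0 (93): sum1=147, sum2=147
  after byte 1 (EB): sum1=127, sum2=19
  after byte 2 (EA): sum1=106, sum2=125
  after byte 3 (7C): sum1=230, sum2=100
Checksum = sum2·256 + sum1 = 100·256 + 230 = 25830 = 0x64E6.

64E6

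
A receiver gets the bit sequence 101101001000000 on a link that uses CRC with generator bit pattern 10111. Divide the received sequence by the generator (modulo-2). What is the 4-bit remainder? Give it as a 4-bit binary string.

0111

Modulo-2 division of 101101001000000 by 10111:
  pos 0: 10110 XOR 10111 = 00001
  pos 4: 11001 XOR 10111 = 01110
  pos 5: 11100 XOR 10111 = 01011
  pos 6: 10110 XOR 10111 = 00001
  pos 10: 10000 XOR 10111 = 00111
Remainder = 0111 (nonzero — an error is detected).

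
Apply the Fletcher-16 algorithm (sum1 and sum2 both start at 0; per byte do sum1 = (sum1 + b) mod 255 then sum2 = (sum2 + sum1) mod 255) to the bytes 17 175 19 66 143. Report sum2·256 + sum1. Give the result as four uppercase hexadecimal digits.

61A5

Running sums (mod 255):
  after byte 0 (17): sum1=17, sum2=17
  after byte 1 (175): sum1=192, sum2=209
  after byte 2 (19): sum1=211, sum2=165
  after byte 3 (66): sum1=22, sum2=187
  after byte 4 (143): sum1=165, sum2=97
Checksum = sum2·256 + sum1 = 97·256 + 165 = 24997 = 0x61A5.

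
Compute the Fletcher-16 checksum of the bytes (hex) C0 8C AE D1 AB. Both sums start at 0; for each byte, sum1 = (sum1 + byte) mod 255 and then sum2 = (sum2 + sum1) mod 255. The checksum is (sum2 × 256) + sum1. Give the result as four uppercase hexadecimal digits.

5179

Running sums (mod 255):
  after byte 0 (C0): sum1=192, sum2=192
  after byte 1 (8C): sum1=77, sum2=14
  after byte 2 (AE): sum1=251, sum2=10
  after byte 3 (D1): sum1=205, sum2=215
  after byte 4 (AB): sum1=121, sum2=81
Checksum = sum2·256 + sum1 = 81·256 + 121 = 20857 = 0x5179.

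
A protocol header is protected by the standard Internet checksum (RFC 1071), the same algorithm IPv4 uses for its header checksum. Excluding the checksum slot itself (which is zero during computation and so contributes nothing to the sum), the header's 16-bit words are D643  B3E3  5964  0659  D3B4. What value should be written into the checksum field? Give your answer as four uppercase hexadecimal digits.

4266

One's-complement addition (fold any carry out of bit 15 back into bit 0):
  0xD643 + 0xB3E3 = 0x18A26 → wrap carry → 0x8A27
  0x8A27 + 0x5964 = 0x0E38B
  0xE38B + 0x0659 = 0x0E9E4
  0xE9E4 + 0xD3B4 = 0x1BD98 → wrap carry → 0xBD99
One's-complement sum = 0xBD99.
Checksum = ~0xBD99 & 0xFFFF = 0x4266.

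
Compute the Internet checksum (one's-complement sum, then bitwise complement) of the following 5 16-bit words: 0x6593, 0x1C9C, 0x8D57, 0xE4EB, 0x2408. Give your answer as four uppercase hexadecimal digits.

E784

One's-complement addition (fold any carry out of bit 15 back into bit 0):
  0x6593 + 0x1C9C = 0x0822F
  0x822F + 0x8D57 = 0x10F86 → wrap carry → 0x0F87
  0x0F87 + 0xE4EB = 0x0F472
  0xF472 + 0x2408 = 0x1187A → wrap carry → 0x187B
One's-complement sum = 0x187B.
Checksum = ~0x187B & 0xFFFF = 0xE784.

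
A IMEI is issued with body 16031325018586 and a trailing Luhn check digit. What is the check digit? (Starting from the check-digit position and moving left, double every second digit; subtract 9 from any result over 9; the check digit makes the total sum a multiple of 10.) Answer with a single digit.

Partial digits right→left: 6 8 5 8 1 0 5 2 3 1 3 0 6 1
Double every second digit counting from the check-digit position (so the 1st, 3rd, 5th, ... of the partial from the right).
  doubled (with −9 where >9): 3 1 2 1 6 6 3 → sum 22
  kept as-is: 8 8 0 2 1 0 1 → sum 20
Total = 22 + 20 = 42.
Check digit = (10 − (42 mod 10)) mod 10 = 8.

8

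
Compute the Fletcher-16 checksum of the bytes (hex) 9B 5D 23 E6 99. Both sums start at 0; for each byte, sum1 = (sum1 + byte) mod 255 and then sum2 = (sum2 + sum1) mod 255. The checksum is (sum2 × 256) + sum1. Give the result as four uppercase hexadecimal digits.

Running sums (mod 255):
  after byte 0 (9B): sum1=155, sum2=155
  after byte 1 (5D): sum1=248, sum2=148
  after byte 2 (23): sum1=28, sum2=176
  after byte 3 (E6): sum1=3, sum2=179
  after byte 4 (99): sum1=156, sum2=80
Checksum = sum2·256 + sum1 = 80·256 + 156 = 20636 = 0x509C.

509C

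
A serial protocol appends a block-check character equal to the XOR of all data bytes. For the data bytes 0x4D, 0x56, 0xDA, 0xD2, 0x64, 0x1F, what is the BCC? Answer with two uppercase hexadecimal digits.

XOR the bytes together:
  start with 0x4D
  0x4D ⊕ 0x56 = 0x1B
  0x1B ⊕ 0xDA = 0xC1
  0xC1 ⊕ 0xD2 = 0x13
  0x13 ⊕ 0x64 = 0x77
  0x77 ⊕ 0x1F = 0x68

68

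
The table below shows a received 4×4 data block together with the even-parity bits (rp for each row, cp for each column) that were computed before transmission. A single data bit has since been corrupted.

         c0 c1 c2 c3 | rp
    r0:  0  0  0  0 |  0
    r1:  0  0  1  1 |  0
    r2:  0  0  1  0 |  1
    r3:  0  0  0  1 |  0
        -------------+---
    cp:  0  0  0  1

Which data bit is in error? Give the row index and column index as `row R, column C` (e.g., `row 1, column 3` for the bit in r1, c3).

row 3, column 3

Recompute each row's even parity and compare to rp:
  r0: data parity 0, sent rp 0 → ok
  r1: data parity 0, sent rp 0 → ok
  r2: data parity 1, sent rp 1 → ok
  r3: data parity 1, sent rp 0 → mismatch
Recompute each column's even parity and compare to cp:
  c0: data parity 0, sent cp 0 → ok
  c1: data parity 0, sent cp 0 → ok
  c2: data parity 0, sent cp 0 → ok
  c3: data parity 0, sent cp 1 → mismatch
Exactly one row (r3) and one column (c3) fail → the flipped bit is at their intersection.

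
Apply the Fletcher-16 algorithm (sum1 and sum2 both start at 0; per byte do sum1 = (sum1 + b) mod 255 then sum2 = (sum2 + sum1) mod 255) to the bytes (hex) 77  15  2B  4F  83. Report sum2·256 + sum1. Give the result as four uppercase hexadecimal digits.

4D8A

Running sums (mod 255):
  after byte 0 (77): sum1=119, sum2=119
  after byte 1 (15): sum1=140, sum2=4
  after byte 2 (2B): sum1=183, sum2=187
  after byte 3 (4F): sum1=7, sum2=194
  after byte 4 (83): sum1=138, sum2=77
Checksum = sum2·256 + sum1 = 77·256 + 138 = 19850 = 0x4D8A.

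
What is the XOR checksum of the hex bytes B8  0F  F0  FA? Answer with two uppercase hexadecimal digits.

XOR the bytes together:
  start with 0xB8
  0xB8 ⊕ 0x0F = 0xB7
  0xB7 ⊕ 0xF0 = 0x47
  0x47 ⊕ 0xFA = 0xBD

BD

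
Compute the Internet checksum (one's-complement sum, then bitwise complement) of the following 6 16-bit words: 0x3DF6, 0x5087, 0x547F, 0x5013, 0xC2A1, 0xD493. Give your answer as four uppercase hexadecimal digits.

One's-complement addition (fold any carry out of bit 15 back into bit 0):
  0x3DF6 + 0x5087 = 0x08E7D
  0x8E7D + 0x547F = 0x0E2FC
  0xE2FC + 0x5013 = 0x1330F → wrap carry → 0x3310
  0x3310 + 0xC2A1 = 0x0F5B1
  0xF5B1 + 0xD493 = 0x1CA44 → wrap carry → 0xCA45
One's-complement sum = 0xCA45.
Checksum = ~0xCA45 & 0xFFFF = 0x35BA.

35BA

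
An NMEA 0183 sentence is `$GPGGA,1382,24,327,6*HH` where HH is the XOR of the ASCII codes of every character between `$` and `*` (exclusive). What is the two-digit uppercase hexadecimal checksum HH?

58

XOR the ASCII codes of the payload characters:
  'G' = 0x47 → acc = 0x47
  'P' = 0x50 → acc = 0x17
  'G' = 0x47 → acc = 0x50
  'G' = 0x47 → acc = 0x17
  'A' = 0x41 → acc = 0x56
  ',' = 0x2C → acc = 0x7A
  '1' = 0x31 → acc = 0x4B
  '3' = 0x33 → acc = 0x78
  '8' = 0x38 → acc = 0x40
  '2' = 0x32 → acc = 0x72
  ',' = 0x2C → acc = 0x5E
  '2' = 0x32 → acc = 0x6C
  '4' = 0x34 → acc = 0x58
  ',' = 0x2C → acc = 0x74
  '3' = 0x33 → acc = 0x47
  '2' = 0x32 → acc = 0x75
  '7' = 0x37 → acc = 0x42
  ',' = 0x2C → acc = 0x6E
  '6' = 0x36 → acc = 0x58
Checksum = 0x58.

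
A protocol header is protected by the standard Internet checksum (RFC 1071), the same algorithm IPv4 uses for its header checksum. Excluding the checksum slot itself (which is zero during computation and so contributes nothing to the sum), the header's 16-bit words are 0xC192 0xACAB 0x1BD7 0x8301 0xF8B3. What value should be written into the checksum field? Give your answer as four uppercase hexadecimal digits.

One's-complement addition (fold any carry out of bit 15 back into bit 0):
  0xC192 + 0xACAB = 0x16E3D → wrap carry → 0x6E3E
  0x6E3E + 0x1BD7 = 0x08A15
  0x8A15 + 0x8301 = 0x10D16 → wrap carry → 0x0D17
  0x0D17 + 0xF8B3 = 0x105CA → wrap carry → 0x05CB
One's-complement sum = 0x05CB.
Checksum = ~0x05CB & 0xFFFF = 0xFA34.

FA34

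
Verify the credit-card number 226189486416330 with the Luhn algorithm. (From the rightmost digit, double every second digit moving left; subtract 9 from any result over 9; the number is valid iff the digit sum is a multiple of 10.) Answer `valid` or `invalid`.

From the right, keep odd positions and double even positions (subtract 9 from any doubled value over 9):
  doubled (positions 2,4,...): 6 3 8 7 9 2 4 → sum 39
  kept (positions 1,3,...): 0 3 1 6 4 8 6 2 → sum 30
Total = 69.
69 mod 10 = 9, so the number is invalid.

invalid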